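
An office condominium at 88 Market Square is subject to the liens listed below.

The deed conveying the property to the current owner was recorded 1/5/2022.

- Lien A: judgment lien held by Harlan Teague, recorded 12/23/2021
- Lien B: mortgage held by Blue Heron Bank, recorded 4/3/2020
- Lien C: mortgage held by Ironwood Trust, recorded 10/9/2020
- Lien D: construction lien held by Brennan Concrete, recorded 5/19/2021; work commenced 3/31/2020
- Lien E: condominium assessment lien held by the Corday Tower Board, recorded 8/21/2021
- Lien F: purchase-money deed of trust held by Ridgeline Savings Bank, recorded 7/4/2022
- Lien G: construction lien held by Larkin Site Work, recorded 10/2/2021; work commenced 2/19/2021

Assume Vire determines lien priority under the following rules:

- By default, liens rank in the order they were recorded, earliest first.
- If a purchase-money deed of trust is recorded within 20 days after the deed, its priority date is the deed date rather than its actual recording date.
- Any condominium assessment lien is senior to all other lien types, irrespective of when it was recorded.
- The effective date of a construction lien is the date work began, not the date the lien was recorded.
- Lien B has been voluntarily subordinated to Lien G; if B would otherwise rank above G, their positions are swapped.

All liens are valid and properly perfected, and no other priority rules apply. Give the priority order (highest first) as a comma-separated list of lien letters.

Effective dates after the stated exceptions: D is treated as recorded 3/31/2020, the work-commencement date; F missed the 20-day window (180 days after the deed), so its recording date stands; G relates back to 2/19/2021 (work commenced).
E is a condominium assessment lien and takes priority over every other lien.
Ordering the rest by effective date: D (3/31/2020), B (4/3/2020), C (10/9/2020), G (2/19/2021), A (12/23/2021), F (7/4/2022).
Because B would otherwise rank above G, the subordination swaps them.

E, D, G, C, B, A, F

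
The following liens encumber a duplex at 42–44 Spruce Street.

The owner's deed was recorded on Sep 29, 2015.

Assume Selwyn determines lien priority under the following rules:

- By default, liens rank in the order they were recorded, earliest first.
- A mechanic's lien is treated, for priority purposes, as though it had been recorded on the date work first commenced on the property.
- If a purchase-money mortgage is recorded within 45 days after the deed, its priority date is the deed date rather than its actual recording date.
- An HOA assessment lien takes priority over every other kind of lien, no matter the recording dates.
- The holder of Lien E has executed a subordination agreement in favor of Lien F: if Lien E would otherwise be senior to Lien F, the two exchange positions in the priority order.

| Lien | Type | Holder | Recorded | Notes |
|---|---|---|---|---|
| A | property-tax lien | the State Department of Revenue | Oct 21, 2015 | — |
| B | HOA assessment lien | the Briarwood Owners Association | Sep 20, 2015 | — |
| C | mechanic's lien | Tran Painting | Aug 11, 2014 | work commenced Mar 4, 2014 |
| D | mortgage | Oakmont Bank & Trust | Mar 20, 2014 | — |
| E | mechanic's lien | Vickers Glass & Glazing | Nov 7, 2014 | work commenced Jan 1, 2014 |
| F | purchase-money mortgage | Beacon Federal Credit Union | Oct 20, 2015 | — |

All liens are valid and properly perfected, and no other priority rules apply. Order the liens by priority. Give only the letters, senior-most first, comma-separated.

Effective dates: C relates back to Mar 4, 2014 (work commenced); E's effective date is Jan 1, 2014, when work began; F's effective date is the deed date, Sep 29, 2015.
B is an HOA assessment lien and takes priority over every other lien.
Remaining liens by effective date: E (Jan 1, 2014), C (Mar 4, 2014), D (Mar 20, 2014), F (Sep 29, 2015), A (Oct 21, 2015).
E is senior to F before the subordination, so the two trade places.

B, F, C, D, E, A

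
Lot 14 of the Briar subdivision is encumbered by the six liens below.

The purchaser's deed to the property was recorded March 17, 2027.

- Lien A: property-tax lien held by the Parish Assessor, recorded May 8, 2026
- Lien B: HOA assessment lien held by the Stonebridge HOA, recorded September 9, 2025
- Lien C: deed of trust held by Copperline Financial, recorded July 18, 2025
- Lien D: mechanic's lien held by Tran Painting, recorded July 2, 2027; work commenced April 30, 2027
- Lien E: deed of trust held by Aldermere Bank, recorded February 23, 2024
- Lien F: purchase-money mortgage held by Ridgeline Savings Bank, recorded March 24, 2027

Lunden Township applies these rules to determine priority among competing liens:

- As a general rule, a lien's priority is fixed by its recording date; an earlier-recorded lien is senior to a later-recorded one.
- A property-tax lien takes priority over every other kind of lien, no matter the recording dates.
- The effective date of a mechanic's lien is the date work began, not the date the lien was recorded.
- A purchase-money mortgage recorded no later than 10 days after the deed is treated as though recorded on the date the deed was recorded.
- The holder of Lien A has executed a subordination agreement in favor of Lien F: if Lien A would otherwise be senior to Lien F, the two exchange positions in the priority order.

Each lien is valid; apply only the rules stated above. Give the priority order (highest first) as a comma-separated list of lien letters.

Adjusting effective dates: D's effective date is April 30, 2027, when work began; F's effective date is the deed date, March 17, 2027.
A is a property-tax lien and takes priority over every other lien.
Remaining liens by effective date: E (February 23, 2024), C (July 18, 2025), B (September 9, 2025), F (March 17, 2027), D (April 30, 2027).
A is senior to F before the subordination, so the two trade places.

F, E, C, B, A, D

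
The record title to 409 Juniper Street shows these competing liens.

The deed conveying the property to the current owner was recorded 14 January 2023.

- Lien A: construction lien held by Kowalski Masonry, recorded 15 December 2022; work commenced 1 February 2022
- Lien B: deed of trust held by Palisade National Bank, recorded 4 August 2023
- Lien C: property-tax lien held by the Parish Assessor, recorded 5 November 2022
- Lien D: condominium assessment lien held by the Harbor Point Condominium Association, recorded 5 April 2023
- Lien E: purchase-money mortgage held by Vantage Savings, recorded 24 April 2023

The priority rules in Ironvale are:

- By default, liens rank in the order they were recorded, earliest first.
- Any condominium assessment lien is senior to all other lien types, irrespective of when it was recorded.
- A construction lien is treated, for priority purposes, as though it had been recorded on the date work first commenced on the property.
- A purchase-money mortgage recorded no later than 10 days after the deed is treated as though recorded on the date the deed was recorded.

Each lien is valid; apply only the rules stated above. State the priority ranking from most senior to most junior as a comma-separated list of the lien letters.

Effective dates after the stated exceptions: A relates back to 1 February 2022 (work commenced); E was recorded 100 days after the deed — beyond 10 days — so no relation-back applies.
As a condominium assessment lien, D is senior to every other lien.
Among the remaining liens, by effective date: A (1 February 2022), C (5 November 2022), E (24 April 2023), B (4 August 2023).

D, A, C, E, B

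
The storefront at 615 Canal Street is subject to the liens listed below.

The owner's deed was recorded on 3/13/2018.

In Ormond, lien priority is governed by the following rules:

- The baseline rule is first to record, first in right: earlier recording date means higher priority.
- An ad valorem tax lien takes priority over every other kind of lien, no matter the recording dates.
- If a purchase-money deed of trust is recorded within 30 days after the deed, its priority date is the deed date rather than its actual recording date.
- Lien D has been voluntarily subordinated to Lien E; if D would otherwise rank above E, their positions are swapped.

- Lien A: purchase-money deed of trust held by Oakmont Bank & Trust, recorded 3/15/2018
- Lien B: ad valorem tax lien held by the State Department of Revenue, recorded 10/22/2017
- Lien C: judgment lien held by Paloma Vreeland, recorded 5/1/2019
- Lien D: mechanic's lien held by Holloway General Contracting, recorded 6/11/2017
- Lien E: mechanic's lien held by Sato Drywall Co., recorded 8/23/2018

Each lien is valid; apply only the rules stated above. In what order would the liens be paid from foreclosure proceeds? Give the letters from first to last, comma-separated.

First, effective dates: A was recorded within the 30-day window, so its effective date is the deed date 3/13/2018.
B is an ad valorem tax lien and takes priority over every other lien.
Among the remaining liens, by effective date: D (6/11/2017), A (3/13/2018), E (8/23/2018), C (5/1/2019).
Because D would otherwise rank above E, the subordination swaps them.

B, E, A, D, C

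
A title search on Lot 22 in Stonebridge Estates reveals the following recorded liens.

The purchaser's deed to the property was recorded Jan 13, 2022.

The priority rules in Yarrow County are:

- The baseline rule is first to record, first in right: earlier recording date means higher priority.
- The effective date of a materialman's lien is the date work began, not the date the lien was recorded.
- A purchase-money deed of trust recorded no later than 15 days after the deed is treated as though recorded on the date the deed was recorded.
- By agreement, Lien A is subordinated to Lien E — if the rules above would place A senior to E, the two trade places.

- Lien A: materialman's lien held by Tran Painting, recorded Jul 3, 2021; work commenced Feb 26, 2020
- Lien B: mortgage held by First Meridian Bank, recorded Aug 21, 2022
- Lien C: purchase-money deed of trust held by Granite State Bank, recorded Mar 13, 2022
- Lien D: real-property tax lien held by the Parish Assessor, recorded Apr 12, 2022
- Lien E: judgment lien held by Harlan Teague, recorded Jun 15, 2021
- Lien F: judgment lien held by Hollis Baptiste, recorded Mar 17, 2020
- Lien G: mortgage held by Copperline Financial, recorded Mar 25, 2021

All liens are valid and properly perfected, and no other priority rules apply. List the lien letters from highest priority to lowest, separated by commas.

E, F, G, A, C, D, B

Adjusting effective dates: A relates back to Feb 26, 2020 (work commenced); C was recorded 59 days after the deed — beyond 15 days — so no relation-back applies.
By effective date: A (Feb 26, 2020), F (Mar 17, 2020), G (Mar 25, 2021), E (Jun 15, 2021), C (Mar 13, 2022), D (Apr 12, 2022), B (Aug 21, 2022).
A would otherwise be senior to E, so under the subordination agreement A and E exchange positions.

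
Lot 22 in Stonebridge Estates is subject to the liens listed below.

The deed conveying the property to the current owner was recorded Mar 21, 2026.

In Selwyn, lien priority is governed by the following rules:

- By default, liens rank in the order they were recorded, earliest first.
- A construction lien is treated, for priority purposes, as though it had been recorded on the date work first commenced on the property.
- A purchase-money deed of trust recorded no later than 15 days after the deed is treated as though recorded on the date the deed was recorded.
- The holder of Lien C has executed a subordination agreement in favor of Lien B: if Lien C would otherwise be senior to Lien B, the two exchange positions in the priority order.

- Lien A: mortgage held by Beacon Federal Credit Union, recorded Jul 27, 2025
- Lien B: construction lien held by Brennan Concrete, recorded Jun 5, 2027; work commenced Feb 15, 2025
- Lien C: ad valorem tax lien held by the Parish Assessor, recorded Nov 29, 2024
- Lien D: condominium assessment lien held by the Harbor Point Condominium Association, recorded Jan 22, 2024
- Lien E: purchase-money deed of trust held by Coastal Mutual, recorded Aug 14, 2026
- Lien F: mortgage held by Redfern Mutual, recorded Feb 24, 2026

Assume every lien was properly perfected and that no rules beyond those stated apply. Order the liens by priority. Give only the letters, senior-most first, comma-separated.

D, B, C, A, F, E

First, effective dates: B's effective date is Feb 15, 2025, when work began; E was recorded 146 days after the deed — beyond 15 days — so no relation-back applies.
By effective date: D (Jan 22, 2024), C (Nov 29, 2024), B (Feb 15, 2025), A (Jul 27, 2025), F (Feb 24, 2026), E (Aug 14, 2026).
C would otherwise be senior to B, so under the subordination agreement C and B exchange positions.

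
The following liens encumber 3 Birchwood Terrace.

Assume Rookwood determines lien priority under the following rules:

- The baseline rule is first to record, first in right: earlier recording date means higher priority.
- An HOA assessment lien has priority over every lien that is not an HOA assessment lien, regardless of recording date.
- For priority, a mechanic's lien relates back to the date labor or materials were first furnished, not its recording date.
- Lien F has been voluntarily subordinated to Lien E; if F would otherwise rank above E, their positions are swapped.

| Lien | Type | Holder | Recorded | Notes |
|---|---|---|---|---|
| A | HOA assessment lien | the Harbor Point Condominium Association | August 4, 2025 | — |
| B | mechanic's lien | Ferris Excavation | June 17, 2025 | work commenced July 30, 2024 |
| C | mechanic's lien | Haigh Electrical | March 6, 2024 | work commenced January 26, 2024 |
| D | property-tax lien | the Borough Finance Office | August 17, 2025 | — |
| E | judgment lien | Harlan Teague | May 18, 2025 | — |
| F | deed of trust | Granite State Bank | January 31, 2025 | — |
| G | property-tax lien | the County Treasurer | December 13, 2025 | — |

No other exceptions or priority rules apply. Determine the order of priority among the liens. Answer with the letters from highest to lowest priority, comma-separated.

A, C, B, E, F, D, G

Adjusting effective dates: B relates back to July 30, 2024 (work commenced); C relates back to January 26, 2024 (work commenced).
A is an HOA assessment lien and takes priority over every other lien.
Ordering the rest by effective date: C (January 26, 2024), B (July 30, 2024), F (January 31, 2025), E (May 18, 2025), D (August 17, 2025), G (December 13, 2025).
The subordination applies — F was senior to E — so F and E swap.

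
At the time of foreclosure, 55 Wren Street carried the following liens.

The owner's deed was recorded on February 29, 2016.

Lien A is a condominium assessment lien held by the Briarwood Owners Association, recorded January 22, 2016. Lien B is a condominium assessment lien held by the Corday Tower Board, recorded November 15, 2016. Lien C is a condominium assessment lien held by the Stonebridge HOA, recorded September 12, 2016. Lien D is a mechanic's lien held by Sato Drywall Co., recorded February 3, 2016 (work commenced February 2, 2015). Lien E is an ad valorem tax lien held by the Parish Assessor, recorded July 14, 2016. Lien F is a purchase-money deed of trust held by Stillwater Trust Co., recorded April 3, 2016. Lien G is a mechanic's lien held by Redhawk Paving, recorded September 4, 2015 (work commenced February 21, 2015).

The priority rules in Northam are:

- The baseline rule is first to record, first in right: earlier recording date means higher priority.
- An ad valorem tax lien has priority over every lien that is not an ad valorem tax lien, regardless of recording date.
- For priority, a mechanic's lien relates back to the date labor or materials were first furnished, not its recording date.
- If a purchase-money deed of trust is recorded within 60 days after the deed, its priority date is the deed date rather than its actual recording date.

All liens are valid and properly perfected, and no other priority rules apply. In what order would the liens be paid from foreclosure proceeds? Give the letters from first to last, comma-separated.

E, D, G, A, F, C, B

Effective dates: D relates back to February 2, 2015 (work commenced); F's effective date is the deed date, February 29, 2016; G's effective date is February 21, 2015, when work began.
As an ad valorem tax lien, E is senior to every other lien.
The other liens, earliest effective date first: D (February 2, 2015), G (February 21, 2015), A (January 22, 2016), F (February 29, 2016), C (September 12, 2016), B (November 15, 2016).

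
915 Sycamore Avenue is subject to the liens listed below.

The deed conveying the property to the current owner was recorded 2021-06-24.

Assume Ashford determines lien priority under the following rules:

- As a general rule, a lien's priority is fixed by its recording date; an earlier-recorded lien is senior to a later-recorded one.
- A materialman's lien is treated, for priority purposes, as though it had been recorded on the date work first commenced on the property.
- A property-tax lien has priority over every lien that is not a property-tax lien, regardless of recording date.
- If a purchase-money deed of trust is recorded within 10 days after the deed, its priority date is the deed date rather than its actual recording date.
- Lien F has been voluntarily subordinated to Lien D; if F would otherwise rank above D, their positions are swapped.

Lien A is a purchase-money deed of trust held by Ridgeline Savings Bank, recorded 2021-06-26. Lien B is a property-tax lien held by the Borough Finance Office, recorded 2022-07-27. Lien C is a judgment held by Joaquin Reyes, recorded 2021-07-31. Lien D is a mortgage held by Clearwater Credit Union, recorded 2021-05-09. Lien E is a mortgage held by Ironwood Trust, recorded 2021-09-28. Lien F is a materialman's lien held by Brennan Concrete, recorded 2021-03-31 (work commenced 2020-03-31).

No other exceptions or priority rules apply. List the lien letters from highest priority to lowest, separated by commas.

B, D, F, A, C, E

First, effective dates: A was recorded within the 10-day window, so its effective date is the deed date 2021-06-24; F is treated as recorded 2020-03-31, the work-commencement date.
B is a property-tax lien, so it outranks all other liens regardless of date.
The other liens, earliest effective date first: F (2020-03-31), D (2021-05-09), A (2021-06-24), C (2021-07-31), E (2021-09-28).
F is senior to D before the subordination, so the two trade places.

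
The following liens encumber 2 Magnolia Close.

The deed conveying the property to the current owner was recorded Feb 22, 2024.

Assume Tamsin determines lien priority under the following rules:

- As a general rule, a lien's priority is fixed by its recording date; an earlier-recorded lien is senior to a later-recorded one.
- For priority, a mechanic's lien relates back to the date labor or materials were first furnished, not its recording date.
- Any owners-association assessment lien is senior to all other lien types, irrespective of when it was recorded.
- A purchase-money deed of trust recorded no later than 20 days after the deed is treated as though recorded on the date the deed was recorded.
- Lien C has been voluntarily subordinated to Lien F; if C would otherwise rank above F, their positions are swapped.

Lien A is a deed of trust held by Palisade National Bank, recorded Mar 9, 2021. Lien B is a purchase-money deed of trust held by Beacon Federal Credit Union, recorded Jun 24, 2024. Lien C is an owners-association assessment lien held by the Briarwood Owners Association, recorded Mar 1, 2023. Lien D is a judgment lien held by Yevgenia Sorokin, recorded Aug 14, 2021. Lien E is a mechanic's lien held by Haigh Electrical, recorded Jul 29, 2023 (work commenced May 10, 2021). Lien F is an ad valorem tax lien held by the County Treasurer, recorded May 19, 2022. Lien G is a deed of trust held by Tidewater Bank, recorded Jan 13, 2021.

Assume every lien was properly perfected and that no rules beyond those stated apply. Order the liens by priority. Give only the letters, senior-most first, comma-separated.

F, G, A, E, D, C, B

First, effective dates: B was recorded 123 days after the deed, outside the 20-day window, so it keeps its recording date; E is treated as recorded May 10, 2021, the work-commencement date.
C is an owners-association assessment lien and takes priority over every other lien.
Ordering the rest by effective date: G (Jan 13, 2021), A (Mar 9, 2021), E (May 10, 2021), D (Aug 14, 2021), F (May 19, 2022), B (Jun 24, 2024).
The subordination applies — C was senior to F — so C and F swap.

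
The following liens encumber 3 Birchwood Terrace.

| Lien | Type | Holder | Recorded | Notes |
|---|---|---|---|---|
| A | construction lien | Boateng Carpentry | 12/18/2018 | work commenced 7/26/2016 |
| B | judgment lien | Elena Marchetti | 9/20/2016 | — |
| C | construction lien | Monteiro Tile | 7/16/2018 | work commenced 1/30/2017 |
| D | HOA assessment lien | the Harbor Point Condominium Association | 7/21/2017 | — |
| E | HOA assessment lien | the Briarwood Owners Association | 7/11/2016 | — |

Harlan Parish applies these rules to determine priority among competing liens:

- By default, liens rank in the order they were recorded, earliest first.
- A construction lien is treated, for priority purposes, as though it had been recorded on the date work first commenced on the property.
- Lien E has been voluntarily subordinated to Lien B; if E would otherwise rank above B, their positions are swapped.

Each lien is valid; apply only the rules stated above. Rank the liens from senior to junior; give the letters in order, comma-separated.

Effective dates: A's effective date is 7/26/2016, when work began; C relates back to 1/30/2017 (work commenced).
By effective date: E (7/11/2016), A (7/26/2016), B (9/20/2016), C (1/30/2017), D (7/21/2017).
E would otherwise be senior to B, so under the subordination agreement E and B exchange positions.

B, A, E, C, D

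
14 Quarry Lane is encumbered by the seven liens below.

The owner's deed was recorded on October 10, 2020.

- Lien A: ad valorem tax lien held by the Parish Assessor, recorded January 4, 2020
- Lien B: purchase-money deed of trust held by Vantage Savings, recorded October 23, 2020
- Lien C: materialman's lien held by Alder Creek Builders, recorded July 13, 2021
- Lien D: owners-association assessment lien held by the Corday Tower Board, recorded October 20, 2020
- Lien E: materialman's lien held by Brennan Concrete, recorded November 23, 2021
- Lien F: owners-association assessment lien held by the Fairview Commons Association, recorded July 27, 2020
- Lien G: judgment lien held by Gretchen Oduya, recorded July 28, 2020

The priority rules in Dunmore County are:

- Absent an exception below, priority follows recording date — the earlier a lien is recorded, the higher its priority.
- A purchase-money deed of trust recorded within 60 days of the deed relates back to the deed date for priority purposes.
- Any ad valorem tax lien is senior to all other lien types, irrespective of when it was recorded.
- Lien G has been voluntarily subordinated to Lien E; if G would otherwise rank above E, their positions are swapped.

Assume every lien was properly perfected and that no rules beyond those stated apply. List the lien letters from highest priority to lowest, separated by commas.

Effective dates: B's effective date is the deed date, October 10, 2020.
A is an ad valorem tax lien and takes priority over every other lien.
Ordering the rest by effective date: F (July 27, 2020), G (July 28, 2020), B (October 10, 2020), D (October 20, 2020), C (July 13, 2021), E (November 23, 2021).
G would otherwise be senior to E, so under the subordination agreement G and E exchange positions.

A, F, E, B, D, C, G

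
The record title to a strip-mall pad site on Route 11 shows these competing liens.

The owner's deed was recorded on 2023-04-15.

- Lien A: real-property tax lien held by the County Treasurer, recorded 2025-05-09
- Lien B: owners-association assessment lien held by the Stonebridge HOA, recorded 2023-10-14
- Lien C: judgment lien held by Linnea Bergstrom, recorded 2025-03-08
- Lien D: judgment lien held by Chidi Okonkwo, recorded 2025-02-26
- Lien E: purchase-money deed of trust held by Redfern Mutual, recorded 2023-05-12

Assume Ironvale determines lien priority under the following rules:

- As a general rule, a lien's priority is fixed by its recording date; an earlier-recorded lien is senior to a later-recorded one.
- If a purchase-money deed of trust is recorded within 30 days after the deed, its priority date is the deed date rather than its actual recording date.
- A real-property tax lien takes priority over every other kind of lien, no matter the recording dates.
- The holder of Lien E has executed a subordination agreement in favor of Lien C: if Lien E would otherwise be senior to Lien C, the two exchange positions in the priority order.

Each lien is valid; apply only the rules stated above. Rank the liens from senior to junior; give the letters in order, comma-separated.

Adjusting effective dates: E was recorded within the 30-day window, so its effective date is the deed date 2023-04-15.
A, as a real-property tax lien, has superpriority and ranks first.
Ordering the rest by effective date: E (2023-04-15), B (2023-10-14), D (2025-02-26), C (2025-03-08).
Because E would otherwise rank above C, the subordination swaps them.

A, C, B, D, E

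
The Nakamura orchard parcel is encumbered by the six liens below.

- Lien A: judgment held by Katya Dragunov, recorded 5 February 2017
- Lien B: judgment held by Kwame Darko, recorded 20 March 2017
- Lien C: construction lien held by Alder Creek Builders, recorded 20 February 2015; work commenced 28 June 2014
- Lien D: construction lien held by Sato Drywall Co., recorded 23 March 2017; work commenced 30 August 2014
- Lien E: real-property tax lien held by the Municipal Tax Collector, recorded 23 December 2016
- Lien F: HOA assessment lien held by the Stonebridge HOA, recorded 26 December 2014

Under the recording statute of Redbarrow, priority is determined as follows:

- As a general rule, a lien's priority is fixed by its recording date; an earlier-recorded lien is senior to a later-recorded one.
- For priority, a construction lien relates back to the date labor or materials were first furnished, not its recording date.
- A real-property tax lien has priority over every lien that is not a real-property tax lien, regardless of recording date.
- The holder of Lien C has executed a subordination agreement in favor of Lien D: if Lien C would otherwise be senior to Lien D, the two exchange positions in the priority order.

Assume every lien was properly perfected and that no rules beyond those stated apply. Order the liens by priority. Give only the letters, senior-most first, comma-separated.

E, D, C, F, A, B

First, effective dates: C relates back to 28 June 2014 (work commenced); D's effective date is 30 August 2014, when work began.
As a real-property tax lien, E is senior to every other lien.
Remaining liens by effective date: C (28 June 2014), D (30 August 2014), F (26 December 2014), A (5 February 2017), B (20 March 2017).
Because C would otherwise rank above D, the subordination swaps them.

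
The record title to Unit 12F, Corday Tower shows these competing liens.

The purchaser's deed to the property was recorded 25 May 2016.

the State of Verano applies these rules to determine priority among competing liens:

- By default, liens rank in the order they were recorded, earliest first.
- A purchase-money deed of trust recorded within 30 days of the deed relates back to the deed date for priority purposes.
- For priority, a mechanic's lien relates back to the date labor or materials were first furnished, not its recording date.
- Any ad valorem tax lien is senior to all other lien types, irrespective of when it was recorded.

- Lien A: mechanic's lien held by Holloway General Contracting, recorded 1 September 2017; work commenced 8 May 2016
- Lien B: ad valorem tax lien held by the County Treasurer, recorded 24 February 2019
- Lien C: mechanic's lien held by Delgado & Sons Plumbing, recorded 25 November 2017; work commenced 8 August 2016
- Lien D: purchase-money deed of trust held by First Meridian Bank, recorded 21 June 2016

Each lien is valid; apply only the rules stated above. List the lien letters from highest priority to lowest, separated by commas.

B, A, D, C

First, effective dates: A is treated as recorded 8 May 2016, the work-commencement date; C relates back to 8 August 2016 (work commenced); D relates back to the deed date 25 May 2016.
B, as an ad valorem tax lien, has superpriority and ranks first.
Among the remaining liens, by effective date: A (8 May 2016), D (25 May 2016), C (8 August 2016).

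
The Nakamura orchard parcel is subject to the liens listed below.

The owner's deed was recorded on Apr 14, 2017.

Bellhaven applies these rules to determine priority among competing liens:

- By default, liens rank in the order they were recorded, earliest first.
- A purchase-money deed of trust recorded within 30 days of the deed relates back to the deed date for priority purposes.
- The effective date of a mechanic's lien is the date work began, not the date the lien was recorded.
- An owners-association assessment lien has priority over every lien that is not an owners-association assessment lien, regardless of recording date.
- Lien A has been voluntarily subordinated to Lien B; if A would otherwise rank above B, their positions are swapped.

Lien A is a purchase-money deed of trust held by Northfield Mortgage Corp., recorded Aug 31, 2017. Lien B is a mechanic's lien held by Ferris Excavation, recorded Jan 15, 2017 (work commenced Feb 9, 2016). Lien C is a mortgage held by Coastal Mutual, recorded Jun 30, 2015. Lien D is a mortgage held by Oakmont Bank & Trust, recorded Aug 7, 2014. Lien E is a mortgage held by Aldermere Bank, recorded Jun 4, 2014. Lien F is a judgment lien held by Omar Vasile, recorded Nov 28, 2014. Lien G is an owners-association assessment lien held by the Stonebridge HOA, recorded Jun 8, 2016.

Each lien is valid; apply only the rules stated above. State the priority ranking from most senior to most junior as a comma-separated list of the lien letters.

G, E, D, F, C, B, A

Effective dates after the stated exceptions: A missed the 30-day window (139 days after the deed), so its recording date stands; B relates back to Feb 9, 2016 (work commenced).
G is an owners-association assessment lien, so it outranks all other liens regardless of date.
Among the remaining liens, by effective date: E (Jun 4, 2014), D (Aug 7, 2014), F (Nov 28, 2014), C (Jun 30, 2015), B (Feb 9, 2016), A (Aug 31, 2017).
A already ranks below B; the subordination has no effect.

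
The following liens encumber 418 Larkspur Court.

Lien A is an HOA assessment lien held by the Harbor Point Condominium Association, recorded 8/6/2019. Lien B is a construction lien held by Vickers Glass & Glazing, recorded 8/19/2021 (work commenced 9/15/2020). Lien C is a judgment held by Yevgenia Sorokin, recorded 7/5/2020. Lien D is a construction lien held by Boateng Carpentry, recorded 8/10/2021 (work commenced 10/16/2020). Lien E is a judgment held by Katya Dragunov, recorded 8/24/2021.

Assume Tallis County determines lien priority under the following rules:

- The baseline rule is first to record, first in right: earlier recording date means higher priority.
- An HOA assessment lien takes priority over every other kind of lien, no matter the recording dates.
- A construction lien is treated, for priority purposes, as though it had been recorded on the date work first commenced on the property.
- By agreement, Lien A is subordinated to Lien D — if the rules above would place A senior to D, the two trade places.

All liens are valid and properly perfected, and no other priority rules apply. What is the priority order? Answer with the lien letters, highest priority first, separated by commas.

First, effective dates: B's effective date is 9/15/2020, when work began; D relates back to 10/16/2020 (work commenced).
A, as an HOA assessment lien, has superpriority and ranks first.
Ordering the rest by effective date: C (7/5/2020), B (9/15/2020), D (10/16/2020), E (8/24/2021).
The subordination applies — A was senior to D — so A and D swap.

D, C, B, A, E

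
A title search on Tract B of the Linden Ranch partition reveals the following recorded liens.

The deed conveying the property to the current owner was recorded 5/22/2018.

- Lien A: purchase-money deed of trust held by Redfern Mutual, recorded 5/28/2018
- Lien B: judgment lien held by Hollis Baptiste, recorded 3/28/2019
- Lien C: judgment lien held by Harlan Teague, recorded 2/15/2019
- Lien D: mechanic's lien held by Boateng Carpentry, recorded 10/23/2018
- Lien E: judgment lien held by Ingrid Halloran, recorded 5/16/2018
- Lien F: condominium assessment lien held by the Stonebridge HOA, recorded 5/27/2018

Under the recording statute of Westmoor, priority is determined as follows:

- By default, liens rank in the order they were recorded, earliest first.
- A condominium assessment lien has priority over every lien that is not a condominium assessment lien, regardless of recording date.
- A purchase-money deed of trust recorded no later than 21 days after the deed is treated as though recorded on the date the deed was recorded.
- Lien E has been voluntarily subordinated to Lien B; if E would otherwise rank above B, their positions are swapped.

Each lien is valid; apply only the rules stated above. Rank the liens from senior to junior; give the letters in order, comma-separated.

F, B, A, D, C, E

Effective dates after the stated exceptions: A relates back to the deed date 5/22/2018.
F, as a condominium assessment lien, has superpriority and ranks first.
The other liens, earliest effective date first: E (5/16/2018), A (5/22/2018), D (10/23/2018), C (2/15/2019), B (3/28/2019).
E is senior to B before the subordination, so the two trade places.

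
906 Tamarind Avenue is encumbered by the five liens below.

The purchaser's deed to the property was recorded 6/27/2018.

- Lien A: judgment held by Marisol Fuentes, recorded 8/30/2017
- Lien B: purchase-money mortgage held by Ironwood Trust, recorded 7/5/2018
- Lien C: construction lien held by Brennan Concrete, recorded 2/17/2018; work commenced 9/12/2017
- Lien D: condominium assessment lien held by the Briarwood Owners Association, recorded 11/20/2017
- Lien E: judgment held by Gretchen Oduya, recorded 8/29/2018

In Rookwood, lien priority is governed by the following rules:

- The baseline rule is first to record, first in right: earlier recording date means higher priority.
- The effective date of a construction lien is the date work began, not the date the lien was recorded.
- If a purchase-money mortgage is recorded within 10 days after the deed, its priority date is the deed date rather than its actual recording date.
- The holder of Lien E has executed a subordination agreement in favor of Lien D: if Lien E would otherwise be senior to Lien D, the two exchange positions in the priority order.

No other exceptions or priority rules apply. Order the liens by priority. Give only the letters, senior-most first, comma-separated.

Effective dates after the stated exceptions: B's effective date is the deed date, 6/27/2018; C is treated as recorded 9/12/2017, the work-commencement date.
By effective date: A (8/30/2017), C (9/12/2017), D (11/20/2017), B (6/27/2018), E (8/29/2018).
E already ranks below D; the subordination has no effect.

A, C, D, B, E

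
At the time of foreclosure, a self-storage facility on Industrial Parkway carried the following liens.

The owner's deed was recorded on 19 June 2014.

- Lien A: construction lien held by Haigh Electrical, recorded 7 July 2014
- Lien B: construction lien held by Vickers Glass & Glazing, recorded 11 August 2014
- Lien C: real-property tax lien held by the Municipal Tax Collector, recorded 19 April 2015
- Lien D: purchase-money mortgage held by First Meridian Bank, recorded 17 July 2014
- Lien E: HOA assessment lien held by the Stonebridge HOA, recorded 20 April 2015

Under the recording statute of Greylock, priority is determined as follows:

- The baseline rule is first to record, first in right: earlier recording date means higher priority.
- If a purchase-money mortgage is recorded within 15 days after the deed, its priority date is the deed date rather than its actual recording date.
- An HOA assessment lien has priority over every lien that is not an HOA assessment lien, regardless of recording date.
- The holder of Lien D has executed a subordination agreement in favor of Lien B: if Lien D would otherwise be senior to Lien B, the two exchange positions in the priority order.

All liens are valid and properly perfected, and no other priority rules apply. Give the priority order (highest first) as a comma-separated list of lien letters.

E, A, B, D, C

Effective dates after the stated exceptions: D was recorded 28 days after the deed — beyond 15 days — so no relation-back applies.
E is an HOA assessment lien, so it outranks all other liens regardless of date.
Among the remaining liens, by effective date: A (7 July 2014), D (17 July 2014), B (11 August 2014), C (19 April 2015).
Because D would otherwise rank above B, the subordination swaps them.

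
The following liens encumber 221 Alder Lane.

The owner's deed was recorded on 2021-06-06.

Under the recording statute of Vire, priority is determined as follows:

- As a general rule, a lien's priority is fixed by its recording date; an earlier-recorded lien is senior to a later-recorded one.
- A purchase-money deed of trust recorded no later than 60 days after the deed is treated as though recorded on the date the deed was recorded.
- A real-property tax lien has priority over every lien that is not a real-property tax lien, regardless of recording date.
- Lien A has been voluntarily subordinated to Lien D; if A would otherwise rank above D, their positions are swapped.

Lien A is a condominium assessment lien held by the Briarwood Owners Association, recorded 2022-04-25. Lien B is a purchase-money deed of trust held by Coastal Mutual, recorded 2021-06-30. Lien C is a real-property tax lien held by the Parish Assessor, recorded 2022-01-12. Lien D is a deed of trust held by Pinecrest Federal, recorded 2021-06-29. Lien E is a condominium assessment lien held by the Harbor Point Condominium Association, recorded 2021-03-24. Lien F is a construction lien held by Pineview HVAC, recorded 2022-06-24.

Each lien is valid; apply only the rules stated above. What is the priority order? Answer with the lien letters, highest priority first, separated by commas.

Effective dates: B relates back to the deed date 2021-06-06.
As a real-property tax lien, C is senior to every other lien.
Ordering the rest by effective date: E (2021-03-24), B (2021-06-06), D (2021-06-29), A (2022-04-25), F (2022-06-24).
A is already junior to D, so the subordination agreement changes nothing.

C, E, B, D, A, F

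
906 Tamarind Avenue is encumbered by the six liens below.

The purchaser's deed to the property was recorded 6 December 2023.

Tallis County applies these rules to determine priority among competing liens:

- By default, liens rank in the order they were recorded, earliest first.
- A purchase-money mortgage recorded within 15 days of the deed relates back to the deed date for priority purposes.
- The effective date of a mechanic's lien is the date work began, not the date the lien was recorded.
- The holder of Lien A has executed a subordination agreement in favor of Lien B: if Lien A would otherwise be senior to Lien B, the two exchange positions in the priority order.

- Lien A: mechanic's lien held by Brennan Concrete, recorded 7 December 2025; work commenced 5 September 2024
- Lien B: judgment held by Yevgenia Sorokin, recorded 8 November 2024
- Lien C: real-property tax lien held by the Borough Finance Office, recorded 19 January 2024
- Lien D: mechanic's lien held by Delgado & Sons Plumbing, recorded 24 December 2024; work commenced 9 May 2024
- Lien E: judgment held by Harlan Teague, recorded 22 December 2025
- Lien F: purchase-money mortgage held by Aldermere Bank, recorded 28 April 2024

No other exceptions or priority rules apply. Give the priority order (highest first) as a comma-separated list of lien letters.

C, F, D, B, A, E

First, effective dates: A is treated as recorded 5 September 2024, the work-commencement date; D's effective date is 9 May 2024, when work began; F missed the 15-day window (144 days after the deed), so its recording date stands.
By effective date, earliest first: C (19 January 2024), F (28 April 2024), D (9 May 2024), A (5 September 2024), B (8 November 2024), E (22 December 2025).
A is senior to B before the subordination, so the two trade places.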